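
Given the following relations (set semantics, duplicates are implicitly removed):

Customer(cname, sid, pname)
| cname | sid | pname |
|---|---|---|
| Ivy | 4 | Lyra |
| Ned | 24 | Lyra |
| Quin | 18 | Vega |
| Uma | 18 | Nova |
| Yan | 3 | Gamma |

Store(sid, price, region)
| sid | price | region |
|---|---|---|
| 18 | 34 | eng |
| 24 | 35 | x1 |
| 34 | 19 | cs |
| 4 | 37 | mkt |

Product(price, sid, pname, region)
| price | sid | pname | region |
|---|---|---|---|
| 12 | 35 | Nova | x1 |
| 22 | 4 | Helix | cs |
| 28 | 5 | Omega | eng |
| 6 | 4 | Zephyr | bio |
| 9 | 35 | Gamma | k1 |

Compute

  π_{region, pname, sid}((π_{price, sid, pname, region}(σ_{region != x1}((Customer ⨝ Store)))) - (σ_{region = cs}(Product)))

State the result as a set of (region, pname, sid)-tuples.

{(eng, Nova, 18), (eng, Vega, 18), (mkt, Lyra, 4)}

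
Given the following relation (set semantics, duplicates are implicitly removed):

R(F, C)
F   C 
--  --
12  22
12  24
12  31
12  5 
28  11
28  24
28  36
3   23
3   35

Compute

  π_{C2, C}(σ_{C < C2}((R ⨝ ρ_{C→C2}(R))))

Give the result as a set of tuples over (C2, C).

ρ[C→C2]: schema becomes (F, C2); tuples unchanged.
Natural join on F: {(12, 22, 22), (12, 22, 24), (12, 22, 31), (12, 22, 5), (12, 24, 22), (12, 24, 24), (12, 24, 31), (12, 24, 5), (12, 31, 22), (12, 31, 24), (12, 31, 31), (12, 31, 5), (12, 5, 22), (12, 5, 24), (12, 5, 31), (12, 5, 5), (28, 11, 11), (28, 11, 24), (28, 11, 36), (28, 24, 11), (28, 24, 24), (28, 24, 36), (28, 36, 11), (28, 36, 24), (28, 36, 36), (3, 23, 23), (3, 23, 35), (3, 35, 23), (3, 35, 35)}
Selection C < C2: {(12, 22, 24), (12, 22, 31), (12, 24, 31), (12, 5, 22), (12, 5, 24), (12, 5, 31), (28, 11, 24), (28, 11, 36), (28, 24, 36), (3, 23, 35)}
Projecting to C2, C: {(22, 5), (24, 11), (24, 22), (24, 5), (31, 22), (31, 24), (31, 5), (35, 23), (36, 11), (36, 24)}

{(22, 5), (24, 11), (24, 22), (24, 5), (31, 22), (31, 24), (31, 5), (35, 23), (36, 11), (36, 24)}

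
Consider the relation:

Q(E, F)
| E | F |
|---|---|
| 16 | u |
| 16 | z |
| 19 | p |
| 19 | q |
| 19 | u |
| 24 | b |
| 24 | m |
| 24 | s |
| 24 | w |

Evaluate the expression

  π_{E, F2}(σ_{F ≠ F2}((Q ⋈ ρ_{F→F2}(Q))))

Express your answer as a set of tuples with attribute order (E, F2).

{(16, u), (16, z), (19, p), (19, q), (19, u), (24, b), (24, m), (24, s), (24, w)}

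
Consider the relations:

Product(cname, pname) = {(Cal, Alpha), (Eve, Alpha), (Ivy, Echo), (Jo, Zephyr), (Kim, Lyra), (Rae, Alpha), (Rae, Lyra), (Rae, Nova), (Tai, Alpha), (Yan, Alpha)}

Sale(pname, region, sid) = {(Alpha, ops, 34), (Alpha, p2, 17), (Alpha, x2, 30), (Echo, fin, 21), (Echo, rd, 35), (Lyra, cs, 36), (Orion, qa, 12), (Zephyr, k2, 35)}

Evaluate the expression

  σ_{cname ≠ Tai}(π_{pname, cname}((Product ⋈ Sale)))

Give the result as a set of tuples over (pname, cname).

Product ⋈ Sale (natural join on pname): {(Cal, Alpha, ops, 34), (Cal, Alpha, p2, 17), (Cal, Alpha, x2, 30), (Eve, Alpha, ops, 34), (Eve, Alpha, p2, 17), (Eve, Alpha, x2, 30), (Ivy, Echo, fin, 21), (Ivy, Echo, rd, 35), (Jo, Zephyr, k2, 35), (Kim, Lyra, cs, 36), (Rae, Alpha, ops, 34), (Rae, Alpha, p2, 17), (Rae, Alpha, x2, 30), (Rae, Lyra, cs, 36), (Tai, Alpha, ops, 34), (Tai, Alpha, p2, 17), (Tai, Alpha, x2, 30), (Yan, Alpha, ops, 34), (Yan, Alpha, p2, 17), (Yan, Alpha, x2, 30)}
π[pname, cname]: project onto (pname, cname) (11 duplicate(s) eliminated) → {(Alpha, Cal), (Alpha, Eve), (Alpha, Rae), (Alpha, Tai), (Alpha, Yan), (Echo, Ivy), (Lyra, Kim), (Lyra, Rae), (Zephyr, Jo)}
σ[cname ≠ Tai]: keep tuples satisfying cname ≠ Tai → {(Alpha, Cal), (Alpha, Eve), (Alpha, Rae), (Alpha, Yan), (Echo, Ivy), (Lyra, Kim), (Lyra, Rae), (Zephyr, Jo)}

{(Alpha, Cal), (Alpha, Eve), (Alpha, Rae), (Alpha, Yan), (Echo, Ivy), (Lyra, Kim), (Lyra, Rae), (Zephyr, Jo)}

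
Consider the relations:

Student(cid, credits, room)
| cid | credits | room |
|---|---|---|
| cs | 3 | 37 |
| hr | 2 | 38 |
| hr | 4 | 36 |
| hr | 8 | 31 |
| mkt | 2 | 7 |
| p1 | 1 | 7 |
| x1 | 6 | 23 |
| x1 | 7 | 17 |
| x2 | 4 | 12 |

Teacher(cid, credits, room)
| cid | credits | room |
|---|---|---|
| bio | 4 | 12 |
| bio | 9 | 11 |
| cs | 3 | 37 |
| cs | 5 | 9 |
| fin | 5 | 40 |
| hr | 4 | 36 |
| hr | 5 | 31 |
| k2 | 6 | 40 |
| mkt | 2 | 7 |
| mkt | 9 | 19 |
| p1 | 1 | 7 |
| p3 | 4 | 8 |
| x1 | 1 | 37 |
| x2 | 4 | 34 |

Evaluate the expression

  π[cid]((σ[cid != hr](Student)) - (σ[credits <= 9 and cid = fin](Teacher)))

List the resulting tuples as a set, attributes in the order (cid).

Filtering on cid != hr leaves {(cs, 3, 37), (mkt, 2, 7), (p1, 1, 7), (x1, 6, 23), (x1, 7, 17), (x2, 4, 12)}.
Filtering on credits <= 9 and cid = fin leaves {(fin, 5, 40)}.
Set difference of the two operands is {(cs, 3, 37), (mkt, 2, 7), (p1, 1, 7), (x1, 6, 23), (x1, 7, 17), (x2, 4, 12)}.
π[cid]: project onto (cid) (1 duplicate(s) eliminated) → {cs, mkt, p1, x1, x2}

{cs, mkt, p1, x1, x2}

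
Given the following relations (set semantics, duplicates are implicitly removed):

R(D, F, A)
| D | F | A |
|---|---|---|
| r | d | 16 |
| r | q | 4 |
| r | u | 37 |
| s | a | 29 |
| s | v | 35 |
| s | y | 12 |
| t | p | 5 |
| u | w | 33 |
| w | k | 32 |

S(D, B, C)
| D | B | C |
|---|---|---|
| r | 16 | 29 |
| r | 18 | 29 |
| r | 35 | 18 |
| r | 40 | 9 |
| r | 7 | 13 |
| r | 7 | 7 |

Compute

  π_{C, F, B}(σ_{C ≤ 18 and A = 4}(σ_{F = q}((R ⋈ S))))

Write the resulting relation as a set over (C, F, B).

{(13, q, 7), (18, q, 35), (7, q, 7), (9, q, 40)}

R ⋈ S (natural join on D): {(r, d, 16, 16, 29), (r, d, 16, 18, 29), (r, d, 16, 35, 18), (r, d, 16, 40, 9), (r, d, 16, 7, 13), (r, d, 16, 7, 7), (r, q, 4, 16, 29), (r, q, 4, 18, 29), (r, q, 4, 35, 18), (r, q, 4, 40, 9), (r, q, 4, 7, 13), (r, q, 4, 7, 7), (r, u, 37, 16, 29), (r, u, 37, 18, 29), (r, u, 37, 35, 18), (r, u, 37, 40, 9), (r, u, 37, 7, 13), (r, u, 37, 7, 7)}
Filtering on F = q leaves {(r, q, 4, 16, 29), (r, q, 4, 18, 29), (r, q, 4, 35, 18), (r, q, 4, 40, 9), (r, q, 4, 7, 13), (r, q, 4, 7, 7)}.
Filtering on C ≤ 18 and A = 4 leaves {(r, q, 4, 35, 18), (r, q, 4, 40, 9), (r, q, 4, 7, 13), (r, q, 4, 7, 7)}.
Keep only column(s) C, F, B: {(13, q, 7), (18, q, 35), (7, q, 7), (9, q, 40)}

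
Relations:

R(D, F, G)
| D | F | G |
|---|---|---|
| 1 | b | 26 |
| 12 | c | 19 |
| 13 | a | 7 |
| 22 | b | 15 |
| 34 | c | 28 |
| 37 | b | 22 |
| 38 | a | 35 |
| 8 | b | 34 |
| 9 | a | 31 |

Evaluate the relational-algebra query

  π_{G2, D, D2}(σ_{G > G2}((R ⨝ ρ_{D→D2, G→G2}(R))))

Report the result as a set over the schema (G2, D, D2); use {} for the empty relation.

ρ[D→D2, G→G2]: schema becomes (D2, F, G2); tuples unchanged.
Natural join on F: {(1, b, 26, 1, 26), (1, b, 26, 22, 15), (1, b, 26, 37, 22), (1, b, 26, 8, 34), (12, c, 19, 12, 19), (12, c, 19, 34, 28), (13, a, 7, 13, 7), (13, a, 7, 38, 35), (13, a, 7, 9, 31), (22, b, 15, 1, 26), (22, b, 15, 22, 15), (22, b, 15, 37, 22), (22, b, 15, 8, 34), (34, c, 28, 12, 19), (34, c, 28, 34, 28), (37, b, 22, 1, 26), (37, b, 22, 22, 15), (37, b, 22, 37, 22), (37, b, 22, 8, 34), (38, a, 35, 13, 7), (38, a, 35, 38, 35), (38, a, 35, 9, 31), (8, b, 34, 1, 26), (8, b, 34, 22, 15), (8, b, 34, 37, 22), (8, b, 34, 8, 34), (9, a, 31, 13, 7), (9, a, 31, 38, 35), (9, a, 31, 9, 31)}
σ[G > G2]: keep tuples satisfying G > G2 → {(1, b, 26, 22, 15), (1, b, 26, 37, 22), (34, c, 28, 12, 19), (37, b, 22, 22, 15), (38, a, 35, 13, 7), (38, a, 35, 9, 31), (8, b, 34, 1, 26), (8, b, 34, 22, 15), (8, b, 34, 37, 22), (9, a, 31, 13, 7)}
π[G2, D, D2]: project onto (G2, D, D2) → {(15, 1, 22), (15, 37, 22), (15, 8, 22), (19, 34, 12), (22, 1, 37), (22, 8, 37), (26, 8, 1), (31, 38, 9), (7, 38, 13), (7, 9, 13)}

{(15, 1, 22), (15, 37, 22), (15, 8, 22), (19, 34, 12), (22, 1, 37), (22, 8, 37), (26, 8, 1), (31, 38, 9), (7, 38, 13), (7, 9, 13)}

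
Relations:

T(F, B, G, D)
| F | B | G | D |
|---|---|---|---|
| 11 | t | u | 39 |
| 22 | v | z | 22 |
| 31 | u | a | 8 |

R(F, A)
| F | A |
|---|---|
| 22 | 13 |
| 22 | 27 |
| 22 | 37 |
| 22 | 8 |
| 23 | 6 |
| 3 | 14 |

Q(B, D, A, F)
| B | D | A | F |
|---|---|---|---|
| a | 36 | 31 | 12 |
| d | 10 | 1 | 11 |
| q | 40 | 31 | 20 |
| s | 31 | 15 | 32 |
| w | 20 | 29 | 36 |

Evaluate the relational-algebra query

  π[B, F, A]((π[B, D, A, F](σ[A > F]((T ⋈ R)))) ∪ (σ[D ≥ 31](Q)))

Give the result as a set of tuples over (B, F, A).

T ⋈ R (natural join on F): {(22, v, z, 22, 13), (22, v, z, 22, 27), (22, v, z, 22, 37), (22, v, z, 22, 8)}
Filtering on A > F leaves {(22, v, z, 22, 27), (22, v, z, 22, 37)}.
Projecting to B, D, A, F: {(v, 22, 27, 22), (v, 22, 37, 22)}
Filtering on D ≥ 31 leaves {(a, 36, 31, 12), (q, 40, 31, 20), (s, 31, 15, 32)}.
Union: {(v, 22, 27, 22), (v, 22, 37, 22)} with {(a, 36, 31, 12), (q, 40, 31, 20), (s, 31, 15, 32)} → {(a, 36, 31, 12), (q, 40, 31, 20), (s, 31, 15, 32), (v, 22, 27, 22), (v, 22, 37, 22)}
Projecting to B, F, A: {(a, 12, 31), (q, 20, 31), (s, 32, 15), (v, 22, 27), (v, 22, 37)}

{(a, 12, 31), (q, 20, 31), (s, 32, 15), (v, 22, 27), (v, 22, 37)}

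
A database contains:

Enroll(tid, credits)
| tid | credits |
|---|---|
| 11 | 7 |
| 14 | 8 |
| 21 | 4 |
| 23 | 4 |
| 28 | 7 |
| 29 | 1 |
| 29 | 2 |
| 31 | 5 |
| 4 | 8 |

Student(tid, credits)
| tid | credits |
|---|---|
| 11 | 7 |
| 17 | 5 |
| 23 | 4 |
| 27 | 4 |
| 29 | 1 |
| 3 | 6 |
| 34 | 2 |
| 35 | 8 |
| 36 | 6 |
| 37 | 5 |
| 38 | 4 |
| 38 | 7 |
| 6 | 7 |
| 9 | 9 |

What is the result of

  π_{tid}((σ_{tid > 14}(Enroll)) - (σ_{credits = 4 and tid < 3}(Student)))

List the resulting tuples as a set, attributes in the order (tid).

{21, 23, 28, 29, 31}

Filtering on tid > 14 leaves {(21, 4), (23, 4), (28, 7), (29, 1), (29, 2), (31, 5)}.
Filtering on credits = 4 and tid < 3 leaves {}.
Set difference of the two operands is {(21, 4), (23, 4), (28, 7), (29, 1), (29, 2), (31, 5)}.
Keep only column(s) tid (1 duplicate(s) eliminated): {21, 23, 28, 29, 31}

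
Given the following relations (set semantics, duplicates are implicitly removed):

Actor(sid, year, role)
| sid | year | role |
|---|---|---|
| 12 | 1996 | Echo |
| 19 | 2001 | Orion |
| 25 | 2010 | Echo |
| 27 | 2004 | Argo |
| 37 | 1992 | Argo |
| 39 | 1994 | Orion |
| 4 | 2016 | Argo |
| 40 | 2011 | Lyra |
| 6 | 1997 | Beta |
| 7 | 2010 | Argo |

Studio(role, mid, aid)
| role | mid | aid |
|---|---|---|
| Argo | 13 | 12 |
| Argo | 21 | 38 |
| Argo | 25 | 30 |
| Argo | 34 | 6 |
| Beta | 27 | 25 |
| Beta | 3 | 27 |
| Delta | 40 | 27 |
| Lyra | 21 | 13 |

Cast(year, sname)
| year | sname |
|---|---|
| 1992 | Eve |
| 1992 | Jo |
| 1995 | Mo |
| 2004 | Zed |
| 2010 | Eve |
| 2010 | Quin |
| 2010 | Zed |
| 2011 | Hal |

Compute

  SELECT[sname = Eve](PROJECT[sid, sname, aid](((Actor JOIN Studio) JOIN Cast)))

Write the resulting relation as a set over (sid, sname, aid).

{(37, Eve, 12), (37, Eve, 30), (37, Eve, 38), (37, Eve, 6), (7, Eve, 12), (7, Eve, 30), (7, Eve, 38), (7, Eve, 6)}

Joining Actor and Studio on role yields {(27, 2004, Argo, 13, 12), (27, 2004, Argo, 21, 38), (27, 2004, Argo, 25, 30), (27, 2004, Argo, 34, 6), (37, 1992, Argo, 13, 12), (37, 1992, Argo, 21, 38), (37, 1992, Argo, 25, 30), (37, 1992, Argo, 34, 6), (4, 2016, Argo, 13, 12), (4, 2016, Argo, 21, 38), (4, 2016, Argo, 25, 30), (4, 2016, Argo, 34, 6), (40, 2011, Lyra, 21, 13), (6, 1997, Beta, 27, 25), (6, 1997, Beta, 3, 27), (7, 2010, Argo, 13, 12), (7, 2010, Argo, 21, 38), (7, 2010, Argo, 25, 30), (7, 2010, Argo, 34, 6)}.
Joining (Actor JOIN Studio) and Cast on year yields {(27, 2004, Argo, 13, 12, Zed), (27, 2004, Argo, 21, 38, Zed), (27, 2004, Argo, 25, 30, Zed), (27, 2004, Argo, 34, 6, Zed), (37, 1992, Argo, 13, 12, Eve), (37, 1992, Argo, 13, 12, Jo), (37, 1992, Argo, 21, 38, Eve), (37, 1992, Argo, 21, 38, Jo), (37, 1992, Argo, 25, 30, Eve), (37, 1992, Argo, 25, 30, Jo), (37, 1992, Argo, 34, 6, Eve), (37, 1992, Argo, 34, 6, Jo), (40, 2011, Lyra, 21, 13, Hal), (7, 2010, Argo, 13, 12, Eve), (7, 2010, Argo, 13, 12, Quin), (7, 2010, Argo, 13, 12, Zed), (7, 2010, Argo, 21, 38, Eve), (7, 2010, Argo, 21, 38, Quin), (7, 2010, Argo, 21, 38, Zed), (7, 2010, Argo, 25, 30, Eve), (7, 2010, Argo, 25, 30, Quin), (7, 2010, Argo, 25, 30, Zed), (7, 2010, Argo, 34, 6, Eve), (7, 2010, Argo, 34, 6, Quin), (7, 2010, Argo, 34, 6, Zed)}.
π[sid, sname, aid]: project onto (sid, sname, aid) → {(27, Zed, 12), (27, Zed, 30), (27, Zed, 38), (27, Zed, 6), (37, Eve, 12), (37, Eve, 30), (37, Eve, 38), (37, Eve, 6), (37, Jo, 12), (37, Jo, 30), (37, Jo, 38), (37, Jo, 6), (40, Hal, 13), (7, Eve, 12), (7, Eve, 30), (7, Eve, 38), (7, Eve, 6), (7, Quin, 12), (7, Quin, 30), (7, Quin, 38), (7, Quin, 6), (7, Zed, 12), (7, Zed, 30), (7, Zed, 38), (7, Zed, 6)}
σ[sname = Eve]: keep tuples satisfying sname = Eve → {(37, Eve, 12), (37, Eve, 30), (37, Eve, 38), (37, Eve, 6), (7, Eve, 12), (7, Eve, 30), (7, Eve, 38), (7, Eve, 6)}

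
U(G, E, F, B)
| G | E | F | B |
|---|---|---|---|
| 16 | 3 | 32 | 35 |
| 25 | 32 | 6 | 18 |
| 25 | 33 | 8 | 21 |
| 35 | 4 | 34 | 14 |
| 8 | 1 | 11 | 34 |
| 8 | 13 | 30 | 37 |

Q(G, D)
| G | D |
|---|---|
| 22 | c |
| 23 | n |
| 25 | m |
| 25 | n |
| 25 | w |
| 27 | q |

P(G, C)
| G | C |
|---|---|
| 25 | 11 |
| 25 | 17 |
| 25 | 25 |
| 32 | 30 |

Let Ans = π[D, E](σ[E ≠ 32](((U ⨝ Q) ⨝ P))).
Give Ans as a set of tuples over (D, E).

{(m, 33), (n, 33), (w, 33)}

Natural join on G: {(25, 32, 6, 18, m), (25, 32, 6, 18, n), (25, 32, 6, 18, w), (25, 33, 8, 21, m), (25, 33, 8, 21, n), (25, 33, 8, 21, w)}
Natural join on G: {(25, 32, 6, 18, m, 11), (25, 32, 6, 18, m, 17), (25, 32, 6, 18, m, 25), (25, 32, 6, 18, n, 11), (25, 32, 6, 18, n, 17), (25, 32, 6, 18, n, 25), (25, 32, 6, 18, w, 11), (25, 32, 6, 18, w, 17), (25, 32, 6, 18, w, 25), (25, 33, 8, 21, m, 11), (25, 33, 8, 21, m, 17), (25, 33, 8, 21, m, 25), (25, 33, 8, 21, n, 11), (25, 33, 8, 21, n, 17), (25, 33, 8, 21, n, 25), (25, 33, 8, 21, w, 11), (25, 33, 8, 21, w, 17), (25, 33, 8, 21, w, 25)}
σ[E ≠ 32]: keep tuples satisfying E ≠ 32 → {(25, 33, 8, 21, m, 11), (25, 33, 8, 21, m, 17), (25, 33, 8, 21, m, 25), (25, 33, 8, 21, n, 11), (25, 33, 8, 21, n, 17), (25, 33, 8, 21, n, 25), (25, 33, 8, 21, w, 11), (25, 33, 8, 21, w, 17), (25, 33, 8, 21, w, 25)}
Keep only column(s) D, E (6 duplicate(s) eliminated): {(m, 33), (n, 33), (w, 33)}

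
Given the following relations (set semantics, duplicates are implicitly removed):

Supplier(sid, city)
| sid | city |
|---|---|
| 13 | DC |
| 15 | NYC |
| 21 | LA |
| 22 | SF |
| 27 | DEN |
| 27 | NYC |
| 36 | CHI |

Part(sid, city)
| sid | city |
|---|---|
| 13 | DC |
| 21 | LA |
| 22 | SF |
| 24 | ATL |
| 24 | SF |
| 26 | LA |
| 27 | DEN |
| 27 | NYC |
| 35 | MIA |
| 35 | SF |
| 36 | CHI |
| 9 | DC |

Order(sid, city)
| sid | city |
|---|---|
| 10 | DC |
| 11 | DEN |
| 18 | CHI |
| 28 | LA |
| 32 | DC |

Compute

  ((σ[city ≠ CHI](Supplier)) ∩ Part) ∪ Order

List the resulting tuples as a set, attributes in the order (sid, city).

{(10, DC), (11, DEN), (13, DC), (18, CHI), (21, LA), (22, SF), (27, DEN), (27, NYC), (28, LA), (32, DC)}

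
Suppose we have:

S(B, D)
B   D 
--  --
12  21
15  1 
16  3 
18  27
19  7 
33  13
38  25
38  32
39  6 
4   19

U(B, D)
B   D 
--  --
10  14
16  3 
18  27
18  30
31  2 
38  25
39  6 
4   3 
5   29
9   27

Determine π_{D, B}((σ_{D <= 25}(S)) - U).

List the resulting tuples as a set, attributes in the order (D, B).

Filtering on D <= 25 leaves {(12, 21), (15, 1), (16, 3), (19, 7), (33, 13), (38, 25), (39, 6), (4, 19)}.
Difference: {(12, 21), (15, 1), (16, 3), (19, 7), (33, 13), (38, 25), (39, 6), (4, 19)} with {(10, 14), (16, 3), (18, 27), (18, 30), (31, 2), (38, 25), (39, 6), (4, 3), (5, 29), (9, 27)} → {(12, 21), (15, 1), (19, 7), (33, 13), (4, 19)}
Keep only column(s) D, B: {(1, 15), (13, 33), (19, 4), (21, 12), (7, 19)}

{(1, 15), (13, 33), (19, 4), (21, 12), (7, 19)}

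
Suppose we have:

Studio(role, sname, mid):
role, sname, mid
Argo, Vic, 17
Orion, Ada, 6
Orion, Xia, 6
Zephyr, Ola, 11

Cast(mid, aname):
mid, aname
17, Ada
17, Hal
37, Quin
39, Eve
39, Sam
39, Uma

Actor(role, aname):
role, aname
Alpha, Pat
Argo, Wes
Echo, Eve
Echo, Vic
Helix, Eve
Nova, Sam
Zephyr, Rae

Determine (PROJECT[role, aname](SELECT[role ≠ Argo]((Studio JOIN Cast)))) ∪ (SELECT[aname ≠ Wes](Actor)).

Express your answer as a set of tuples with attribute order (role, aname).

Joining Studio and Cast on mid yields {(Argo, Vic, 17, Ada), (Argo, Vic, 17, Hal)}.
σ[role ≠ Argo]: keep tuples satisfying role ≠ Argo → {}
π[role, aname]: project onto (role, aname) → {}
σ[aname ≠ Wes]: keep tuples satisfying aname ≠ Wes → {(Alpha, Pat), (Echo, Eve), (Echo, Vic), (Helix, Eve), (Nova, Sam), (Zephyr, Rae)}
Union: {} with {(Alpha, Pat), (Echo, Eve), (Echo, Vic), (Helix, Eve), (Nova, Sam), (Zephyr, Rae)} → {(Alpha, Pat), (Echo, Eve), (Echo, Vic), (Helix, Eve), (Nova, Sam), (Zephyr, Rae)}

{(Alpha, Pat), (Echo, Eve), (Echo, Vic), (Helix, Eve), (Nova, Sam), (Zephyr, Rae)}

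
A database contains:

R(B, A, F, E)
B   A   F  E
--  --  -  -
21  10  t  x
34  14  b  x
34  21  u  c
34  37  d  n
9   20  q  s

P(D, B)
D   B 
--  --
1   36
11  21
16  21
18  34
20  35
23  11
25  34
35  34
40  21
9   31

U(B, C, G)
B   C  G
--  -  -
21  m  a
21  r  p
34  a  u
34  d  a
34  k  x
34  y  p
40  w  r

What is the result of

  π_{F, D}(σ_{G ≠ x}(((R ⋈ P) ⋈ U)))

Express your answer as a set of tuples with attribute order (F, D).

Natural join on B: {(21, 10, t, x, 11), (21, 10, t, x, 16), (21, 10, t, x, 40), (34, 14, b, x, 18), (34, 14, b, x, 25), (34, 14, b, x, 35), (34, 21, u, c, 18), (34, 21, u, c, 25), (34, 21, u, c, 35), (34, 37, d, n, 18), (34, 37, d, n, 25), (34, 37, d, n, 35)}
Natural join on B: {(21, 10, t, x, 11, m, a), (21, 10, t, x, 11, r, p), (21, 10, t, x, 16, m, a), (21, 10, t, x, 16, r, p), (21, 10, t, x, 40, m, a), (21, 10, t, x, 40, r, p), (34, 14, b, x, 18, a, u), (34, 14, b, x, 18, d, a), (34, 14, b, x, 18, k, x), (34, 14, b, x, 18, y, p), (34, 14, b, x, 25, a, u), (34, 14, b, x, 25, d, a), (34, 14, b, x, 25, k, x), (34, 14, b, x, 25, y, p), (34, 14, b, x, 35, a, u), (34, 14, b, x, 35, d, a), (34, 14, b, x, 35, k, x), (34, 14, b, x, 35, y, p), (34, 21, u, c, 18, a, u), (34, 21, u, c, 18, d, a), (34, 21, u, c, 18, k, x), (34, 21, u, c, 18, y, p), (34, 21, u, c, 25, a, u), (34, 21, u, c, 25, d, a), (34, 21, u, c, 25, k, x), (34, 21, u, c, 25, y, p), (34, 21, u, c, 35, a, u), (34, 21, u, c, 35, d, a), (34, 21, u, c, 35, k, x), (34, 21, u, c, 35, y, p), (34, 37, d, n, 18, a, u), (34, 37, d, n, 18, d, a), (34, 37, d, n, 18, k, x), (34, 37, d, n, 18, y, p), (34, 37, d, n, 25, a, u), (34, 37, d, n, 25, d, a), (34, 37, d, n, 25, k, x), (34, 37, d, n, 25, y, p), (34, 37, d, n, 35, a, u), (34, 37, d, n, 35, d, a), (34, 37, d, n, 35, k, x), (34, 37, d, n, 35, y, p)}
σ[G ≠ x]: keep tuples satisfying G ≠ x → {(21, 10, t, x, 11, m, a), (21, 10, t, x, 11, r, p), (21, 10, t, x, 16, m, a), (21, 10, t, x, 16, r, p), (21, 10, t, x, 40, m, a), (21, 10, t, x, 40, r, p), (34, 14, b, x, 18, a, u), (34, 14, b, x, 18, d, a), (34, 14, b, x, 18, y, p), (34, 14, b, x, 25, a, u), (34, 14, b, x, 25, d, a), (34, 14, b, x, 25, y, p), (34, 14, b, x, 35, a, u), (34, 14, b, x, 35, d, a), (34, 14, b, x, 35, y, p), (34, 21, u, c, 18, a, u), (34, 21, u, c, 18, d, a), (34, 21, u, c, 18, y, p), (34, 21, u, c, 25, a, u), (34, 21, u, c, 25, d, a), (34, 21, u, c, 25, y, p), (34, 21, u, c, 35, a, u), (34, 21, u, c, 35, d, a), (34, 21, u, c, 35, y, p), (34, 37, d, n, 18, a, u), (34, 37, d, n, 18, d, a), (34, 37, d, n, 18, y, p), (34, 37, d, n, 25, a, u), (34, 37, d, n, 25, d, a), (34, 37, d, n, 25, y, p), (34, 37, d, n, 35, a, u), (34, 37, d, n, 35, d, a), (34, 37, d, n, 35, y, p)}
Keep only column(s) F, D (21 duplicate(s) eliminated): {(b, 18), (b, 25), (b, 35), (d, 18), (d, 25), (d, 35), (t, 11), (t, 16), (t, 40), (u, 18), (u, 25), (u, 35)}

{(b, 18), (b, 25), (b, 35), (d, 18), (d, 25), (d, 35), (t, 11), (t, 16), (t, 40), (u, 18), (u, 25), (u, 35)}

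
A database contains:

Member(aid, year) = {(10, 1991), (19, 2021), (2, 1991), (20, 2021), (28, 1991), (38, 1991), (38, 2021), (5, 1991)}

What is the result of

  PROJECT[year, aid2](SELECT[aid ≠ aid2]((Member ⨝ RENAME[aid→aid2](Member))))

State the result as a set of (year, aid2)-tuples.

{(1991, 10), (1991, 2), (1991, 28), (1991, 38), (1991, 5), (2021, 19), (2021, 20), (2021, 38)}

ρ[aid→aid2]: schema becomes (aid2, year); tuples unchanged.
Joining Member and RENAME[aid→aid2](Member) on year yields {(10, 1991, 10), (10, 1991, 2), (10, 1991, 28), (10, 1991, 38), (10, 1991, 5), (19, 2021, 19), (19, 2021, 20), (19, 2021, 38), (2, 1991, 10), (2, 1991, 2), (2, 1991, 28), (2, 1991, 38), (2, 1991, 5), (20, 2021, 19), (20, 2021, 20), (20, 2021, 38), (28, 1991, 10), (28, 1991, 2), (28, 1991, 28), (28, 1991, 38), (28, 1991, 5), (38, 1991, 10), (38, 1991, 2), (38, 1991, 28), (38, 1991, 38), (38, 1991, 5), (38, 2021, 19), (38, 2021, 20), (38, 2021, 38), (5, 1991, 10), (5, 1991, 2), (5, 1991, 28), (5, 1991, 38), (5, 1991, 5)}.
Filtering on aid ≠ aid2 leaves {(10, 1991, 2), (10, 1991, 28), (10, 1991, 38), (10, 1991, 5), (19, 2021, 20), (19, 2021, 38), (2, 1991, 10), (2, 1991, 28), (2, 1991, 38), (2, 1991, 5), (20, 2021, 19), (20, 2021, 38), (28, 1991, 10), (28, 1991, 2), (28, 1991, 38), (28, 1991, 5), (38, 1991, 10), (38, 1991, 2), (38, 1991, 28), (38, 1991, 5), (38, 2021, 19), (38, 2021, 20), (5, 1991, 10), (5, 1991, 2), (5, 1991, 28), (5, 1991, 38)}.
π_{year, aid2} gives {(1991, 10), (1991, 2), (1991, 28), (1991, 38), (1991, 5), (2021, 19), (2021, 20), (2021, 38)} (18 duplicate(s) eliminated).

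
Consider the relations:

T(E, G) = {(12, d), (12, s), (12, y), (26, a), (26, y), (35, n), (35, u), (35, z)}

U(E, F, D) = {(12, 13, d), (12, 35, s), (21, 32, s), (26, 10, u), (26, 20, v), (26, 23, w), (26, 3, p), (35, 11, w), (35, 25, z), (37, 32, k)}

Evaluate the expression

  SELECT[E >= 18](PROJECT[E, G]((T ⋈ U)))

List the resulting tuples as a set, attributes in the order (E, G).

Joining T and U on E yields {(12, d, 13, d), (12, d, 35, s), (12, s, 13, d), (12, s, 35, s), (12, y, 13, d), (12, y, 35, s), (26, a, 10, u), (26, a, 20, v), (26, a, 23, w), (26, a, 3, p), (26, y, 10, u), (26, y, 20, v), (26, y, 23, w), (26, y, 3, p), (35, n, 11, w), (35, n, 25, z), (35, u, 11, w), (35, u, 25, z), (35, z, 11, w), (35, z, 25, z)}.
Keep only column(s) E, G (12 duplicate(s) eliminated): {(12, d), (12, s), (12, y), (26, a), (26, y), (35, n), (35, u), (35, z)}
σ[E >= 18]: keep tuples satisfying E >= 18 → {(26, a), (26, y), (35, n), (35, u), (35, z)}

{(26, a), (26, y), (35, n), (35, u), (35, z)}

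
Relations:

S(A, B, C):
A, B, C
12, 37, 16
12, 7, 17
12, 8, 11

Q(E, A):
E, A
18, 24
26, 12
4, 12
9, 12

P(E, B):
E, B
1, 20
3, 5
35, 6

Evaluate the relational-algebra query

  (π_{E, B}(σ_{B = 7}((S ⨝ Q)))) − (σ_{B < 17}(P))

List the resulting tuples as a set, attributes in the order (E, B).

{(26, 7), (4, 7), (9, 7)}

Natural join on A: {(12, 37, 16, 26), (12, 37, 16, 4), (12, 37, 16, 9), (12, 7, 17, 26), (12, 7, 17, 4), (12, 7, 17, 9), (12, 8, 11, 26), (12, 8, 11, 4), (12, 8, 11, 9)}
σ[B = 7]: keep tuples satisfying B = 7 → {(12, 7, 17, 26), (12, 7, 17, 4), (12, 7, 17, 9)}
Keep only column(s) E, B: {(26, 7), (4, 7), (9, 7)}
σ[B < 17]: keep tuples satisfying B < 17 → {(3, 5), (35, 6)}
Set difference of the two operands is {(26, 7), (4, 7), (9, 7)}.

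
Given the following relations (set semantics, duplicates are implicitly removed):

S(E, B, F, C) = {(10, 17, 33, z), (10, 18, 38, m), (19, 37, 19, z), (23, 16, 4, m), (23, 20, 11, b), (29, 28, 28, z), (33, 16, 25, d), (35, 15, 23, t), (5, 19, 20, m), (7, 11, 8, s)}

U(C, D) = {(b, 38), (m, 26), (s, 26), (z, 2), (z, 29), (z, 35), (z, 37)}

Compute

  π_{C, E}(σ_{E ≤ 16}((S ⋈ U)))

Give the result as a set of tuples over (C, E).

Natural join on C: {(10, 17, 33, z, 2), (10, 17, 33, z, 29), (10, 17, 33, z, 35), (10, 17, 33, z, 37), (10, 18, 38, m, 26), (19, 37, 19, z, 2), (19, 37, 19, z, 29), (19, 37, 19, z, 35), (19, 37, 19, z, 37), (23, 16, 4, m, 26), (23, 20, 11, b, 38), (29, 28, 28, z, 2), (29, 28, 28, z, 29), (29, 28, 28, z, 35), (29, 28, 28, z, 37), (5, 19, 20, m, 26), (7, 11, 8, s, 26)}
Selection E ≤ 16: {(10, 17, 33, z, 2), (10, 17, 33, z, 29), (10, 17, 33, z, 35), (10, 17, 33, z, 37), (10, 18, 38, m, 26), (5, 19, 20, m, 26), (7, 11, 8, s, 26)}
Projecting to C, E (3 duplicate(s) eliminated): {(m, 10), (m, 5), (s, 7), (z, 10)}

{(m, 10), (m, 5), (s, 7), (z, 10)}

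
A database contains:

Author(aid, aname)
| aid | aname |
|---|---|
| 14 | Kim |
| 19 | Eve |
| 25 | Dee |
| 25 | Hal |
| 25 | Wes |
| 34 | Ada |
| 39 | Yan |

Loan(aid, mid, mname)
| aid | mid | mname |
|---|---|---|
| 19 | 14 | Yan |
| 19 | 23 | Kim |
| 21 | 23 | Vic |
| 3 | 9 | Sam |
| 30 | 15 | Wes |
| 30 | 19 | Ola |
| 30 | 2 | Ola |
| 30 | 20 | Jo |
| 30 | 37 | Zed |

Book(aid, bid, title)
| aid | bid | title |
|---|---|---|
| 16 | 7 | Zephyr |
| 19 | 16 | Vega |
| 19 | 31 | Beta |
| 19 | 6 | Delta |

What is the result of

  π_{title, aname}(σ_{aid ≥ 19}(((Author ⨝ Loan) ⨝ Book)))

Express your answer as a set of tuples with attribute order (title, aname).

{(Beta, Eve), (Delta, Eve), (Vega, Eve)}

Author ⋈ Loan (natural join on aid): {(19, Eve, 14, Yan), (19, Eve, 23, Kim)}
(Author ⨝ Loan) ⋈ Book (natural join on aid): {(19, Eve, 14, Yan, 16, Vega), (19, Eve, 14, Yan, 31, Beta), (19, Eve, 14, Yan, 6, Delta), (19, Eve, 23, Kim, 16, Vega), (19, Eve, 23, Kim, 31, Beta), (19, Eve, 23, Kim, 6, Delta)}
Filtering on aid ≥ 19 leaves {(19, Eve, 14, Yan, 16, Vega), (19, Eve, 14, Yan, 31, Beta), (19, Eve, 14, Yan, 6, Delta), (19, Eve, 23, Kim, 16, Vega), (19, Eve, 23, Kim, 31, Beta), (19, Eve, 23, Kim, 6, Delta)}.
π[title, aname]: project onto (title, aname) (3 duplicate(s) eliminated) → {(Beta, Eve), (Delta, Eve), (Vega, Eve)}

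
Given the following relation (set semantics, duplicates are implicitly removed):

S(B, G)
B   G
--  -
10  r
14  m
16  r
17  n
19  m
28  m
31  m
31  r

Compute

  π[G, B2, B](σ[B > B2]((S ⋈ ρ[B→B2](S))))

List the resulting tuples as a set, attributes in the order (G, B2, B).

ρ[B→B2]: schema becomes (B2, G); tuples unchanged.
Joining S and ρ[B→B2](S) on G yields {(10, r, 10), (10, r, 16), (10, r, 31), (14, m, 14), (14, m, 19), (14, m, 28), (14, m, 31), (16, r, 10), (16, r, 16), (16, r, 31), (17, n, 17), (19, m, 14), (19, m, 19), (19, m, 28), (19, m, 31), (28, m, 14), (28, m, 19), (28, m, 28), (28, m, 31), (31, m, 14), (31, m, 19), (31, m, 28), (31, m, 31), (31, r, 10), (31, r, 16), (31, r, 31)}.
Selection B > B2: {(16, r, 10), (19, m, 14), (28, m, 14), (28, m, 19), (31, m, 14), (31, m, 19), (31, m, 28), (31, r, 10), (31, r, 16)}
Keep only column(s) G, B2, B: {(m, 14, 19), (m, 14, 28), (m, 14, 31), (m, 19, 28), (m, 19, 31), (m, 28, 31), (r, 10, 16), (r, 10, 31), (r, 16, 31)}

{(m, 14, 19), (m, 14, 28), (m, 14, 31), (m, 19, 28), (m, 19, 31), (m, 28, 31), (r, 10, 16), (r, 10, 31), (r, 16, 31)}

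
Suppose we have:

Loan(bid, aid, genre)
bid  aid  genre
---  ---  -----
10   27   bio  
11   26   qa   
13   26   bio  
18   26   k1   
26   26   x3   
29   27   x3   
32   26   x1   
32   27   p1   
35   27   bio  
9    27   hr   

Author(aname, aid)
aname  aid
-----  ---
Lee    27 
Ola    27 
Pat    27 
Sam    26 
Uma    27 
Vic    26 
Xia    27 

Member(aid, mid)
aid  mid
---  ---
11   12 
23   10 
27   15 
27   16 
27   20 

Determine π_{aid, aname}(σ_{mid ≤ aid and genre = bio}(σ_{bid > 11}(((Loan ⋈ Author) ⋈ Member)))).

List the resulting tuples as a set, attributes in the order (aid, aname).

{(27, Lee), (27, Ola), (27, Pat), (27, Uma), (27, Xia)}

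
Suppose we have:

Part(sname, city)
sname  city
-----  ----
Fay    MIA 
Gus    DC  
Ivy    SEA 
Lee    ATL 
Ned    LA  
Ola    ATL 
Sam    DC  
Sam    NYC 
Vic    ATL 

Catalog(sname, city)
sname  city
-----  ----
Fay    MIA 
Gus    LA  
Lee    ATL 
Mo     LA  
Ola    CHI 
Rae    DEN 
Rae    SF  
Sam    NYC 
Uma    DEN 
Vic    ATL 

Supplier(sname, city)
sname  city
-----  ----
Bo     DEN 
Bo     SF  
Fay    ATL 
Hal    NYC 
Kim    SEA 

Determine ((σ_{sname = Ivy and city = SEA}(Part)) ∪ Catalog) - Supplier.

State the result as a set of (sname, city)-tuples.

Apply σ_{sname = Ivy and city = SEA}; surviving tuples: {(Ivy, SEA)}
Set union of the two operands is {(Fay, MIA), (Gus, LA), (Ivy, SEA), (Lee, ATL), (Mo, LA), (Ola, CHI), (Rae, DEN), (Rae, SF), (Sam, NYC), (Uma, DEN), (Vic, ATL)}.
Set difference of the two operands is {(Fay, MIA), (Gus, LA), (Ivy, SEA), (Lee, ATL), (Mo, LA), (Ola, CHI), (Rae, DEN), (Rae, SF), (Sam, NYC), (Uma, DEN), (Vic, ATL)}.

{(Fay, MIA), (Gus, LA), (Ivy, SEA), (Lee, ATL), (Mo, LA), (Ola, CHI), (Rae, DEN), (Rae, SF), (Sam, NYC), (Uma, DEN), (Vic, ATL)}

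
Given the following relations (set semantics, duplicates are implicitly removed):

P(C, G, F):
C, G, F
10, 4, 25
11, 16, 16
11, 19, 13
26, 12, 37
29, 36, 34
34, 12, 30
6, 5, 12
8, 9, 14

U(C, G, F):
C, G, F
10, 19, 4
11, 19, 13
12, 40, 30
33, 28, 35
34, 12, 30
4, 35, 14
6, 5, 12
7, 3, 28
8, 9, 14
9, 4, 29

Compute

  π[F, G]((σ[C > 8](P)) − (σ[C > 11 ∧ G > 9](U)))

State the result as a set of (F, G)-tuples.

Filtering on C > 8 leaves {(10, 4, 25), (11, 16, 16), (11, 19, 13), (26, 12, 37), (29, 36, 34), (34, 12, 30)}.
Filtering on C > 11 ∧ G > 9 leaves {(12, 40, 30), (33, 28, 35), (34, 12, 30)}.
Set difference of the two operands is {(10, 4, 25), (11, 16, 16), (11, 19, 13), (26, 12, 37), (29, 36, 34)}.
π_{F, G} gives {(13, 19), (16, 16), (25, 4), (34, 36), (37, 12)}.

{(13, 19), (16, 16), (25, 4), (34, 36), (37, 12)}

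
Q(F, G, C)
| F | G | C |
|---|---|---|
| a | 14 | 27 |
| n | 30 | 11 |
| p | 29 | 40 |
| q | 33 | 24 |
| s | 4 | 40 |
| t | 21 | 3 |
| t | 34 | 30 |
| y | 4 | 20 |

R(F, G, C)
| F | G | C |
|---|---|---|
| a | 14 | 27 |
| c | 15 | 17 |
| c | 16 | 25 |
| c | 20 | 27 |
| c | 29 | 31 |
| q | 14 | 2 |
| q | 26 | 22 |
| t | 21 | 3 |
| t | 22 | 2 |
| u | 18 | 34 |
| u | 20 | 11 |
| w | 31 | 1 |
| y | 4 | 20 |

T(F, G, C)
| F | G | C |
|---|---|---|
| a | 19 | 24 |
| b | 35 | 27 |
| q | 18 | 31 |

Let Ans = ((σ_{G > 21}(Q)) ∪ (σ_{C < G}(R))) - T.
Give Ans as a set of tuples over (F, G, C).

Apply σ_{G > 21}; surviving tuples: {(n, 30, 11), (p, 29, 40), (q, 33, 24), (t, 34, 30)}
Apply σ_{C < G}; surviving tuples: {(q, 14, 2), (q, 26, 22), (t, 21, 3), (t, 22, 2), (u, 20, 11), (w, 31, 1)}
Union: {(n, 30, 11), (p, 29, 40), (q, 33, 24), (t, 34, 30)} with {(q, 14, 2), (q, 26, 22), (t, 21, 3), (t, 22, 2), (u, 20, 11), (w, 31, 1)} → {(n, 30, 11), (p, 29, 40), (q, 14, 2), (q, 26, 22), (q, 33, 24), (t, 21, 3), (t, 22, 2), (t, 34, 30), (u, 20, 11), (w, 31, 1)}
Difference: {(n, 30, 11), (p, 29, 40), (q, 14, 2), (q, 26, 22), (q, 33, 24), (t, 21, 3), (t, 22, 2), (t, 34, 30), (u, 20, 11), (w, 31, 1)} with {(a, 19, 24), (b, 35, 27), (q, 18, 31)} → {(n, 30, 11), (p, 29, 40), (q, 14, 2), (q, 26, 22), (q, 33, 24), (t, 21, 3), (t, 22, 2), (t, 34, 30), (u, 20, 11), (w, 31, 1)}

{(n, 30, 11), (p, 29, 40), (q, 14, 2), (q, 26, 22), (q, 33, 24), (t, 21, 3), (t, 22, 2), (t, 34, 30), (u, 20, 11), (w, 31, 1)}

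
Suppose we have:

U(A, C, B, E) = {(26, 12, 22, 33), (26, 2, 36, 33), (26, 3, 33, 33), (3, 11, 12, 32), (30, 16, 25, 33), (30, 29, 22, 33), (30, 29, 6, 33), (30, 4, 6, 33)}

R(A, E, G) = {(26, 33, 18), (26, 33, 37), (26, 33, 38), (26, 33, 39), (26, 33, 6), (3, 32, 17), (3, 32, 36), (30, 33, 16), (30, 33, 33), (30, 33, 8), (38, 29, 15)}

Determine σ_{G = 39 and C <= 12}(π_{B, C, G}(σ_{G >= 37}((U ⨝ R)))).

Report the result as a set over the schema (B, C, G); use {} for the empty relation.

Natural join on A, E: {(26, 12, 22, 33, 18), (26, 12, 22, 33, 37), (26, 12, 22, 33, 38), (26, 12, 22, 33, 39), (26, 12, 22, 33, 6), (26, 2, 36, 33, 18), (26, 2, 36, 33, 37), (26, 2, 36, 33, 38), (26, 2, 36, 33, 39), (26, 2, 36, 33, 6), (26, 3, 33, 33, 18), (26, 3, 33, 33, 37), (26, 3, 33, 33, 38), (26, 3, 33, 33, 39), (26, 3, 33, 33, 6), (3, 11, 12, 32, 17), (3, 11, 12, 32, 36), (30, 16, 25, 33, 16), (30, 16, 25, 33, 33), (30, 16, 25, 33, 8), (30, 29, 22, 33, 16), (30, 29, 22, 33, 33), (30, 29, 22, 33, 8), (30, 29, 6, 33, 16), (30, 29, 6, 33, 33), (30, 29, 6, 33, 8), (30, 4, 6, 33, 16), (30, 4, 6, 33, 33), (30, 4, 6, 33, 8)}
σ[G >= 37]: keep tuples satisfying G >= 37 → {(26, 12, 22, 33, 37), (26, 12, 22, 33, 38), (26, 12, 22, 33, 39), (26, 2, 36, 33, 37), (26, 2, 36, 33, 38), (26, 2, 36, 33, 39), (26, 3, 33, 33, 37), (26, 3, 33, 33, 38), (26, 3, 33, 33, 39)}
Projecting to B, C, G: {(22, 12, 37), (22, 12, 38), (22, 12, 39), (33, 3, 37), (33, 3, 38), (33, 3, 39), (36, 2, 37), (36, 2, 38), (36, 2, 39)}
σ[G = 39 and C <= 12]: keep tuples satisfying G = 39 and C <= 12 → {(22, 12, 39), (33, 3, 39), (36, 2, 39)}

{(22, 12, 39), (33, 3, 39), (36, 2, 39)}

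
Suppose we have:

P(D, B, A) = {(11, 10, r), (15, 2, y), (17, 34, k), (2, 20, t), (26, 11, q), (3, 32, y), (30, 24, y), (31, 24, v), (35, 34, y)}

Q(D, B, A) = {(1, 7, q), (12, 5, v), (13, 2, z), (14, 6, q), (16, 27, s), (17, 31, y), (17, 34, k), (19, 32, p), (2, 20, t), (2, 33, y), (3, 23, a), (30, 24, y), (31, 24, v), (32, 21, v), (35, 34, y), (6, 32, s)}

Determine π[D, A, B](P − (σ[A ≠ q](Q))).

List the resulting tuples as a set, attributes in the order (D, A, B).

{(11, r, 10), (15, y, 2), (26, q, 11), (3, y, 32)}

Apply σ_{A ≠ q}; surviving tuples: {(12, 5, v), (13, 2, z), (16, 27, s), (17, 31, y), (17, 34, k), (19, 32, p), (2, 20, t), (2, 33, y), (3, 23, a), (30, 24, y), (31, 24, v), (32, 21, v), (35, 34, y), (6, 32, s)}
Set difference of the two operands is {(11, 10, r), (15, 2, y), (26, 11, q), (3, 32, y)}.
Keep only column(s) D, A, B: {(11, r, 10), (15, y, 2), (26, q, 11), (3, y, 32)}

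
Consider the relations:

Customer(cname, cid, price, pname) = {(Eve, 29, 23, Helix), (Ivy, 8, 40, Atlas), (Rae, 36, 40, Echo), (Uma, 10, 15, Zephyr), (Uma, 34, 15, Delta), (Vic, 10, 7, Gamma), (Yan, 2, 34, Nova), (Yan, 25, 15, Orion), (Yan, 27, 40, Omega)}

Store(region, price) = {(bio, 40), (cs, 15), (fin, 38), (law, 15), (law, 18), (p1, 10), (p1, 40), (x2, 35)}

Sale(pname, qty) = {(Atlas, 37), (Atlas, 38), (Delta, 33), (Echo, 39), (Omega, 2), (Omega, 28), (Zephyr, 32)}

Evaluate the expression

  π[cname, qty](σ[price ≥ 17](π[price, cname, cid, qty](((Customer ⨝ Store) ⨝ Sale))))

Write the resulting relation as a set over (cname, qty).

Customer ⋈ Store (natural join on price): {(Ivy, 8, 40, Atlas, bio), (Ivy, 8, 40, Atlas, p1), (Rae, 36, 40, Echo, bio), (Rae, 36, 40, Echo, p1), (Uma, 10, 15, Zephyr, cs), (Uma, 10, 15, Zephyr, law), (Uma, 34, 15, Delta, cs), (Uma, 34, 15, Delta, law), (Yan, 25, 15, Orion, cs), (Yan, 25, 15, Orion, law), (Yan, 27, 40, Omega, bio), (Yan, 27, 40, Omega, p1)}
(Customer ⨝ Store) ⋈ Sale (natural join on pname): {(Ivy, 8, 40, Atlas, bio, 37), (Ivy, 8, 40, Atlas, bio, 38), (Ivy, 8, 40, Atlas, p1, 37), (Ivy, 8, 40, Atlas, p1, 38), (Rae, 36, 40, Echo, bio, 39), (Rae, 36, 40, Echo, p1, 39), (Uma, 10, 15, Zephyr, cs, 32), (Uma, 10, 15, Zephyr, law, 32), (Uma, 34, 15, Delta, cs, 33), (Uma, 34, 15, Delta, law, 33), (Yan, 27, 40, Omega, bio, 2), (Yan, 27, 40, Omega, bio, 28), (Yan, 27, 40, Omega, p1, 2), (Yan, 27, 40, Omega, p1, 28)}
π_{price, cname, cid, qty} gives {(15, Uma, 10, 32), (15, Uma, 34, 33), (40, Ivy, 8, 37), (40, Ivy, 8, 38), (40, Rae, 36, 39), (40, Yan, 27, 2), (40, Yan, 27, 28)} (7 duplicate(s) eliminated).
Filtering on price ≥ 17 leaves {(40, Ivy, 8, 37), (40, Ivy, 8, 38), (40, Rae, 36, 39), (40, Yan, 27, 2), (40, Yan, 27, 28)}.
π_{cname, qty} gives {(Ivy, 37), (Ivy, 38), (Rae, 39), (Yan, 2), (Yan, 28)}.

{(Ivy, 37), (Ivy, 38), (Rae, 39), (Yan, 2), (Yan, 28)}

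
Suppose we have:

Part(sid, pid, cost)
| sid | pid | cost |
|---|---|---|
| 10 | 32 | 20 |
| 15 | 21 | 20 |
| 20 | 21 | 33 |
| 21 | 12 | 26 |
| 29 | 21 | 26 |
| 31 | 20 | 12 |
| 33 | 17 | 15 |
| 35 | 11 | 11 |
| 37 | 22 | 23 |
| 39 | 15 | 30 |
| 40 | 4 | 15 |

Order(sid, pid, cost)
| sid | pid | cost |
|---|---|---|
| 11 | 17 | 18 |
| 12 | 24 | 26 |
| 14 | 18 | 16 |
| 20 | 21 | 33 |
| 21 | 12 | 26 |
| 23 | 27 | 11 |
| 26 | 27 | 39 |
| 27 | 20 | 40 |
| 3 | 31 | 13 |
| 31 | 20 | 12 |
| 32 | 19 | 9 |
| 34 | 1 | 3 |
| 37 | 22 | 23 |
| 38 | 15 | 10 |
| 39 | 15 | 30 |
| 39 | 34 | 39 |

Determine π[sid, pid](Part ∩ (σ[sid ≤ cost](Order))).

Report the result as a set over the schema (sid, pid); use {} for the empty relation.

{(20, 21), (21, 12)}

Selection sid ≤ cost: {(11, 17, 18), (12, 24, 26), (14, 18, 16), (20, 21, 33), (21, 12, 26), (26, 27, 39), (27, 20, 40), (3, 31, 13), (39, 34, 39)}
Set intersection of the two operands is {(20, 21, 33), (21, 12, 26)}.
Projecting to sid, pid: {(20, 21), (21, 12)}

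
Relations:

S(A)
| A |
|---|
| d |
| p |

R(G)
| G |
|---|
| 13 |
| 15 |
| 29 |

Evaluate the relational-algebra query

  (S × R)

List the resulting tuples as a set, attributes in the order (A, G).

{(d, 13), (d, 15), (d, 29), (p, 13), (p, 15), (p, 29)}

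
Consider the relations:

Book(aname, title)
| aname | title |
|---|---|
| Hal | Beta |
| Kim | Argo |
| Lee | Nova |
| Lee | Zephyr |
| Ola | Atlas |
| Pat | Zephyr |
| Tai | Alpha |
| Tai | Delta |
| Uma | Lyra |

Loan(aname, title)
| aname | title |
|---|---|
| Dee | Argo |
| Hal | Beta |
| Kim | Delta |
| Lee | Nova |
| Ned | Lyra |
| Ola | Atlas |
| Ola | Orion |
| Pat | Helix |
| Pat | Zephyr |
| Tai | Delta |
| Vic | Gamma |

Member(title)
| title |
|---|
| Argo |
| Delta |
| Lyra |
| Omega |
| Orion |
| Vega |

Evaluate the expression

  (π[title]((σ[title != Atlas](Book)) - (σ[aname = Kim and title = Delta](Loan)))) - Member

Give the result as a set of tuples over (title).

Apply σ_{title != Atlas}; surviving tuples: {(Hal, Beta), (Kim, Argo), (Lee, Nova), (Lee, Zephyr), (Pat, Zephyr), (Tai, Alpha), (Tai, Delta), (Uma, Lyra)}
Apply σ_{aname = Kim and title = Delta}; surviving tuples: {(Kim, Delta)}
Set difference of the two operands is {(Hal, Beta), (Kim, Argo), (Lee, Nova), (Lee, Zephyr), (Pat, Zephyr), (Tai, Alpha), (Tai, Delta), (Uma, Lyra)}.
π_{title} gives {Alpha, Argo, Beta, Delta, Lyra, Nova, Zephyr} (1 duplicate(s) eliminated).
Set difference of the two operands is {Alpha, Beta, Nova, Zephyr}.

{Alpha, Beta, Nova, Zephyr}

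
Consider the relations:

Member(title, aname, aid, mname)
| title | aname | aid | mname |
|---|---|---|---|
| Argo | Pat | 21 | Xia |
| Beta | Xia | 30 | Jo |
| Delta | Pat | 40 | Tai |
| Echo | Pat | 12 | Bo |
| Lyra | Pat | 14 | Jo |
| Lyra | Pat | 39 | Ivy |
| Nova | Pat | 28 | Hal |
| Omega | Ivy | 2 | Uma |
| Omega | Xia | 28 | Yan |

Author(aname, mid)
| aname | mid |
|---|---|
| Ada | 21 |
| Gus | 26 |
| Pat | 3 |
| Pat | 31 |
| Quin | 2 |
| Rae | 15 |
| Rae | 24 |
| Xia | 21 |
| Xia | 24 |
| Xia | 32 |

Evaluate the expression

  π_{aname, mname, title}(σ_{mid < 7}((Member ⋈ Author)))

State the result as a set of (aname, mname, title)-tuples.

{(Pat, Bo, Echo), (Pat, Hal, Nova), (Pat, Ivy, Lyra), (Pat, Jo, Lyra), (Pat, Tai, Delta), (Pat, Xia, Argo)}

Member ⋈ Author (natural join on aname): {(Argo, Pat, 21, Xia, 3), (Argo, Pat, 21, Xia, 31), (Beta, Xia, 30, Jo, 21), (Beta, Xia, 30, Jo, 24), (Beta, Xia, 30, Jo, 32), (Delta, Pat, 40, Tai, 3), (Delta, Pat, 40, Tai, 31), (Echo, Pat, 12, Bo, 3), (Echo, Pat, 12, Bo, 31), (Lyra, Pat, 14, Jo, 3), (Lyra, Pat, 14, Jo, 31), (Lyra, Pat, 39, Ivy, 3), (Lyra, Pat, 39, Ivy, 31), (Nova, Pat, 28, Hal, 3), (Nova, Pat, 28, Hal, 31), (Omega, Xia, 28, Yan, 21), (Omega, Xia, 28, Yan, 24), (Omega, Xia, 28, Yan, 32)}
Apply σ_{mid < 7}; surviving tuples: {(Argo, Pat, 21, Xia, 3), (Delta, Pat, 40, Tai, 3), (Echo, Pat, 12, Bo, 3), (Lyra, Pat, 14, Jo, 3), (Lyra, Pat, 39, Ivy, 3), (Nova, Pat, 28, Hal, 3)}
π_{aname, mname, title} gives {(Pat, Bo, Echo), (Pat, Hal, Nova), (Pat, Ivy, Lyra), (Pat, Jo, Lyra), (Pat, Tai, Delta), (Pat, Xia, Argo)}.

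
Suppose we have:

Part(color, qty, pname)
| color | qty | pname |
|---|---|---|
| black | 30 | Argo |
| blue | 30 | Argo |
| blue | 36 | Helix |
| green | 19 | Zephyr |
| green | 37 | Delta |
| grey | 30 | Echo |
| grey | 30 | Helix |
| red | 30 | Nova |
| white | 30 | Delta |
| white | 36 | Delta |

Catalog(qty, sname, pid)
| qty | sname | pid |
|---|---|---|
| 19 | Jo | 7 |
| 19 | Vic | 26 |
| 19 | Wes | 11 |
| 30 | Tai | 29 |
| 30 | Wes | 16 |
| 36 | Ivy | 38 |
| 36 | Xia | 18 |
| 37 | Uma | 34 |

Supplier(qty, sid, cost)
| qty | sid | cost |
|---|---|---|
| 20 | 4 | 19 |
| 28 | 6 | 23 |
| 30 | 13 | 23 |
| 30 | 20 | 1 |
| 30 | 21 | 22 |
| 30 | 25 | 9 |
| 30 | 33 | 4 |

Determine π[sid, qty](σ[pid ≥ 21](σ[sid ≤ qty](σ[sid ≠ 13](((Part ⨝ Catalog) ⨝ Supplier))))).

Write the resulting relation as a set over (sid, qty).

{(20, 30), (21, 30), (25, 30)}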